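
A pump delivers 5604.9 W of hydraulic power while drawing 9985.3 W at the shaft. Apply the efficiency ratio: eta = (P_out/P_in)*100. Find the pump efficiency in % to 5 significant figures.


eta = (5604.9 / 9985.3) * 100 = 56.132 %
Therefore the pump efficiency = 56.132 %.


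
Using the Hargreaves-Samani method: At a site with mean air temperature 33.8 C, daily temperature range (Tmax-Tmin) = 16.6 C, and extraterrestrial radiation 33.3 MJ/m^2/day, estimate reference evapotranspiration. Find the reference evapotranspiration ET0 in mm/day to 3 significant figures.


Approach: apply the Hargreaves-Samani method, ET0 = 0.0023*(Tmean+17.8)*sqrt(Tmax-Tmin)*0.408*Ra.
ET0 = 0.0023*(33.8+17.8)*sqrt(16.6)*0.408*33.3 = 6.57 mm/day
Therefore the reference evapotranspiration ET0 = 6.57 mm/day.


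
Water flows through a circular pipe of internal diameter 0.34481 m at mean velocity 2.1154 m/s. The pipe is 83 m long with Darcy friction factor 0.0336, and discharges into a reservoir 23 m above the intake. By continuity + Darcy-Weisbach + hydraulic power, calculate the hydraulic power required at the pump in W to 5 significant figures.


Approach: apply continuity + Darcy-Weisbach + hydraulic power, Q = A*v; hf = f*(L/D)*(v^2/(2g)); H = static + hf; P = rho*g*Q*H.
Step 1 — flow rate (continuity, Q = A*v):
  A = pi*(0.34481/2)^2 = 0.09337908 m^2
  Q = 0.09337908 * 2.1154 = 0.1975341 m^3/s
Step 2 — friction head loss (Darcy-Weisbach):
  hf = 0.0336 * (83/0.34481) * (2.1154^2 / (2*9.81))
  hf = 1.844691 m
Step 3 — total head: H = 23 + 1.844691 = 24.84469 m
Step 4 — hydraulic power (P = rho*g*Q*H):
  P = 1000 * 9.81 * 0.1975341 * 24.84469 = 48144 W
Therefore the hydraulic power required at the pump = 48144 W.


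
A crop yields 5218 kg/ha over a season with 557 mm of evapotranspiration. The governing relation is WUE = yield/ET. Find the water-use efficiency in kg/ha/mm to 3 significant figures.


WUE = 5218 / 557 = 9.37 kg/ha/mm
Therefore the water-use efficiency = 9.37 kg/ha/mm.


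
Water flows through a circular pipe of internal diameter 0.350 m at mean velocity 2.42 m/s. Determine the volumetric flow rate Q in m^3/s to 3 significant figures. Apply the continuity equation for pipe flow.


Approach: apply the continuity equation for pipe flow, Q = A * v with A = pi*(D/2)^2.
A = pi*(0.350/2)^2 = 0.096211 m^2
Q = 0.096211 * 2.42 = 0.233 m^3/s
Therefore the volumetric flow rate Q = 0.233 m^3/s.


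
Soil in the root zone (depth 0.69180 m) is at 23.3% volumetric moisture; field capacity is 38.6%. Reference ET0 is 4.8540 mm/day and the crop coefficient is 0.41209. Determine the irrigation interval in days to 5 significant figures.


Approach: apply soil-water budget scheduling, SMD = (FC-theta)/100*depth*1000; ETc = ET0*Kc; interval = SMD/ETc.
Step 1 — soil moisture deficit:
  SMD = (38.6 - 23.3)/100 * 0.69180 * 1000 = 105.8454 mm
Step 2 — daily crop ET (ETc = ET0*Kc):
  ETc = 4.8540 * 0.41209 = 2.000285 mm/day
Step 3 — irrigation interval (SMD/ETc):
  interval = 105.8454 / 2.000285 = 52.915 days
Therefore the irrigation interval = 52.915 days.


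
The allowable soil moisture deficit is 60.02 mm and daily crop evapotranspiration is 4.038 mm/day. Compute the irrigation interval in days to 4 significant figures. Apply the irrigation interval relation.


Approach: apply the irrigation interval relation, interval = SMD / ETc.
interval = 60.02 / 4.038 = 14.86 days
Therefore the irrigation interval = 14.86 days.


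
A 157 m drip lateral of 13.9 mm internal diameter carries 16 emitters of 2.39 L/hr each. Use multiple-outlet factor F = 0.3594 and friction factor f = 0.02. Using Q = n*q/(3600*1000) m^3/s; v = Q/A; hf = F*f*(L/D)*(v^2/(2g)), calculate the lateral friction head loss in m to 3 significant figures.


Q = 16*2.39/(3600*1000) = 1.0622e-05 m^3/s
A = pi*(13.9e-3/2)^2 = 1.5175e-04 m^2, so v = Q/A = 0.070000 m/s
hf = 0.3594*0.02*(157/0.0139)*(0.070000^2/(2*9.81)) = 0.0203 m
Therefore the lateral friction head loss = 0.0203 m.


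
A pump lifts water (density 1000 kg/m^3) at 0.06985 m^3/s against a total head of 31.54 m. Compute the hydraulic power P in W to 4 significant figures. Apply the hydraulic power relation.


Approach: apply the hydraulic power relation, P = rho*g*Q*H.
P = 1000 * 9.81 * 0.06985 * 31.54 = 21610 W
Therefore the hydraulic power P = 21610 W.


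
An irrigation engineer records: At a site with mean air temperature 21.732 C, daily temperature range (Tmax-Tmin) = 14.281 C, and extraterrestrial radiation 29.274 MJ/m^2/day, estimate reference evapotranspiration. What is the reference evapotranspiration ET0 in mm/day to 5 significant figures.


Approach: apply the Hargreaves-Samani method, ET0 = 0.0023*(Tmean+17.8)*sqrt(Tmax-Tmin)*0.408*Ra.
ET0 = 0.0023*(21.732+17.8)*sqrt(14.281)*0.408*29.274 = 4.1039 mm/day
Therefore the reference evapotranspiration ET0 = 4.1039 mm/day.


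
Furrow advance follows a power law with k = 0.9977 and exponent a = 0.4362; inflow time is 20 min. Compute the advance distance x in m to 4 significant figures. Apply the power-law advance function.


Approach: apply the power-law advance function, x = k*t^a.
x = 0.9977 * 20^0.4362 = 3.686 m
Therefore the advance distance x = 3.686 m.


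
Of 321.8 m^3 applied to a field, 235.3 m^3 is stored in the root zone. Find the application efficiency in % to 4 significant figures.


Approach: apply the application efficiency ratio, Ea = (stored/applied)*100.
Ea = (235.3/321.8)*100 = 73.12 %
Therefore the application efficiency = 73.12 %.


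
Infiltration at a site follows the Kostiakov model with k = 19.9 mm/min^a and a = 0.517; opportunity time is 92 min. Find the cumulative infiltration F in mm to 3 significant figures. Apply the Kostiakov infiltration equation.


Approach: apply the Kostiakov infiltration equation, F = k*t^a.
F = 19.9 * 92^0.517 = 206 mm
Therefore the cumulative infiltration F = 206 mm.


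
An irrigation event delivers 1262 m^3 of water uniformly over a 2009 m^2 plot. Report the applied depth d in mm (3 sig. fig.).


Approach: apply depth from volume over area, d = (V/A)*1000.
d = (1262 / 2009) * 1000 = 628 mm
Therefore the applied depth d = 628 mm.


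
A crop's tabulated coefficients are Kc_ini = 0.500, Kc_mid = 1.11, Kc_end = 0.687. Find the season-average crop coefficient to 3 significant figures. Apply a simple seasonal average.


Approach: apply a simple seasonal average, Kc_avg = (Kc_ini + Kc_mid + Kc_end)/3.
Kc_avg = (0.500 + 1.11 + 0.687)/3 = 0.766
Therefore the season-average crop coefficient = 0.766.


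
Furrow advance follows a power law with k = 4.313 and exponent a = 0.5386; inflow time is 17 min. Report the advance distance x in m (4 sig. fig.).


Approach: apply the power-law advance function, x = k*t^a.
x = 4.313 * 17^0.5386 = 19.84 m
Therefore the advance distance x = 19.84 m.


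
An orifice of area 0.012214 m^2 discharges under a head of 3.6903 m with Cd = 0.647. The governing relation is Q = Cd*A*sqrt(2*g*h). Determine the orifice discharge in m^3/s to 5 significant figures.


Q = 0.647 * 0.012214 * sqrt(2*9.81*3.6903) = 0.067242 m^3/s
Therefore the orifice discharge = 0.067242 m^3/s.


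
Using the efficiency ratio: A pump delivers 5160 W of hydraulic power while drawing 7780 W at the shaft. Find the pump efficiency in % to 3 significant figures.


Approach: apply the efficiency ratio, eta = (P_out/P_in)*100.
eta = (5160 / 7780) * 100 = 66.3 %
Therefore the pump efficiency = 66.3 %.


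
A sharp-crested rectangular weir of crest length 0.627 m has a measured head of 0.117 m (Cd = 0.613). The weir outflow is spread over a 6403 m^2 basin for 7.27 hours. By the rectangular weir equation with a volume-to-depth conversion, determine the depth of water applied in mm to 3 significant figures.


Approach: apply the rectangular weir equation with a volume-to-depth conversion, Q = (2/3)*Cd*L*sqrt(2g)*H^1.5; d = Q*t/A * 1000.
Step 1 — weir discharge:
  Q = (2/3)*0.613*0.627*sqrt(2*9.81)*0.117^1.5 = 0.045422 m^3/s
Step 2 — volume: V = 0.045422 * 7.27*3600 = 1188.8 m^3
Step 3 — depth: d = V/A * 1000 = 1188.8/6403 * 1000 = 186 mm
Therefore the depth of water applied = 186 mm.


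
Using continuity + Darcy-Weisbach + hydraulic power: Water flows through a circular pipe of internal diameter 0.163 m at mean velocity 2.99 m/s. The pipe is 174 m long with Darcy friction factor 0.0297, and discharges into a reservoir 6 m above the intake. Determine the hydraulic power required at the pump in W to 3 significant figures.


Approach: apply continuity + Darcy-Weisbach + hydraulic power, Q = A*v; hf = f*(L/D)*(v^2/(2g)); H = static + hf; P = rho*g*Q*H.
Step 1 — flow rate (continuity, Q = A*v):
  A = pi*(0.163/2)^2 = 0.020867 m^2
  Q = 0.020867 * 2.99 = 0.062393 m^3/s
Step 2 — friction head loss (Darcy-Weisbach):
  hf = 0.0297 * (174/0.163) * (2.99^2 / (2*9.81))
  hf = 14.446 m
Step 3 — total head: H = 6 + 14.446 = 20.446 m
Step 4 — hydraulic power (P = rho*g*Q*H):
  P = 1000 * 9.81 * 0.062393 * 20.446 = 12500 W
Therefore the hydraulic power required at the pump = 12500 W.


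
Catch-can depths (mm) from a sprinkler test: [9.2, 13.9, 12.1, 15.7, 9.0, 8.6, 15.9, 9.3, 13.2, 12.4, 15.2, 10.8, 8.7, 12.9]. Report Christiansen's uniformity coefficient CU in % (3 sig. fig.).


Approach: apply Christiansen's uniformity coefficient, CU = (1 - mean_abs_deviation/mean)*100.
mean = 11.921 mm
mean |d_i - mean| = 2.2755 mm
CU = (1 - 2.2755/11.921)*100 = 80.9 %
Therefore Christiansen's uniformity coefficient CU = 80.9 %.


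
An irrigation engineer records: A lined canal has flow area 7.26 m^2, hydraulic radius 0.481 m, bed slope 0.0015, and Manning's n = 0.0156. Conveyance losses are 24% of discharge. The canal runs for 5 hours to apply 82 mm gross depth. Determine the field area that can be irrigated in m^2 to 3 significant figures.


Approach: apply Manning's equation with a conveyance and depth budget, Q = (1/n)*A*R^(2/3)*S^(1/2); Q_field = Q*(1-loss); Area = Q_field*t/(d/1000).
Step 1 — canal discharge (Manning's equation):
  Q = (1/0.0156) * 7.26 * 0.481^(2/3) * 0.0015^(1/2) = 11.065 m^3/s
Step 2 — delivered flow: Q_field = 11.065*(1 - 24/100) = 8.4095 m^3/s
Step 3 — volume delivered: V = 8.4095 * 5*3600 = 151370 m^3
Step 4 — area served: A = V / (depth/1000) = 151370 / 0.082 = 1850000 m^2
Therefore the field area that can be irrigated = 1850000 m^2.


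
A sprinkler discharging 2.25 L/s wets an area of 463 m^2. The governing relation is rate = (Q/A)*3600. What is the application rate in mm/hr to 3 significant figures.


rate = (2.25 / 463) * 3600 = 17.5 mm/hr
Therefore the application rate = 17.5 mm/hr.


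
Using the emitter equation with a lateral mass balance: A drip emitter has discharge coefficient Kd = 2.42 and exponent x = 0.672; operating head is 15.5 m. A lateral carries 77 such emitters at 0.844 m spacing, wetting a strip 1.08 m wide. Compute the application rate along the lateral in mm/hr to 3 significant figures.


Approach: apply the emitter equation with a lateral mass balance, q = Kd*h^x; Q = n*q; rate = Q/(n*spacing*width).
Step 1 — single emitter flow (q = Kd*h^x):
  q = 2.42 * 15.5^0.672 = 15.266 L/hr
Step 2 — total lateral flow: Q = 77 * 15.266 = 1175.5 L/hr
Step 3 — wetted area: A = 77 * 0.844 * 1.08 = 70.187 m^2
Step 4 — application rate: Q/A = 1175.5/70.187 = 16.7 mm/hr
Therefore the application rate along the lateral = 16.7 mm/hr.


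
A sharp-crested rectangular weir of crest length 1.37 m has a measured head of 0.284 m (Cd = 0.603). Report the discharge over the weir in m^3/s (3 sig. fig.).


Approach: apply the rectangular weir equation, Q = (2/3)*Cd*L*sqrt(2g)*H^1.5.
Q = (2/3)*0.603*1.37*sqrt(2*9.81)*0.284^1.5 = 0.369 m^3/s
Therefore the discharge over the weir = 0.369 m^3/s.


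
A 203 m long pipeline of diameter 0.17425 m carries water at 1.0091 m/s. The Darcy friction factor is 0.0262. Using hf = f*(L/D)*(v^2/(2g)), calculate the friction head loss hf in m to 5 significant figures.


hf = 0.0262 * (203/0.17425) * (1.0091^2 / (2*9.81))
hf = 1.5841 m
Therefore the friction head loss hf = 1.5841 m.


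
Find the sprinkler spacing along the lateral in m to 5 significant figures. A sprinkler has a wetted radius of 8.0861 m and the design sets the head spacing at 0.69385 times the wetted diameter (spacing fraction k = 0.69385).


Approach: apply the sprinkler spacing rule (spacing as a fraction of wetted diameter), S = k*(2*R).
S = 0.69385 * (2 * 8.0861) = 11.221 m
Therefore the sprinkler spacing along the lateral = 11.221 m.


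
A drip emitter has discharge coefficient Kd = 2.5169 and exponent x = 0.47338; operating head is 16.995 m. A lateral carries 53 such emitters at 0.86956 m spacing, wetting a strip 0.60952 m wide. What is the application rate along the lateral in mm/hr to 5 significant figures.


Approach: apply the emitter equation with a lateral mass balance, q = Kd*h^x; Q = n*q; rate = Q/(n*spacing*width).
Step 1 — single emitter flow (q = Kd*h^x):
  q = 2.5169 * 16.995^0.47338 = 9.622223 L/hr
Step 2 — total lateral flow: Q = 53 * 9.622223 = 509.9778 L/hr
Step 3 — wetted area: A = 53 * 0.86956 * 0.60952 = 28.09075 m^2
Step 4 — application rate: Q/A = 509.9778/28.09075 = 18.155 mm/hr
Therefore the application rate along the lateral = 18.155 mm/hr.


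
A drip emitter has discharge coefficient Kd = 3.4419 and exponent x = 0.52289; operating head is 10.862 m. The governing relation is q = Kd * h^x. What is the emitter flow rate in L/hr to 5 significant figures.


q = 3.4419 * 10.862^0.52289 = 11.980 L/hr
Therefore the emitter flow rate = 11.980 L/hr.


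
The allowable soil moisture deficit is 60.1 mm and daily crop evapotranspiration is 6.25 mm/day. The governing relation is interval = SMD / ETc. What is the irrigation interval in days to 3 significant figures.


interval = 60.1 / 6.25 = 9.62 days
Therefore the irrigation interval = 9.62 days.


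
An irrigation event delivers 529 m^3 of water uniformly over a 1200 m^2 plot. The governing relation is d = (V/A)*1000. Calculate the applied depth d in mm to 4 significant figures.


d = (529 / 1200) * 1000 = 440.8 mm
Therefore the applied depth d = 440.8 mm.


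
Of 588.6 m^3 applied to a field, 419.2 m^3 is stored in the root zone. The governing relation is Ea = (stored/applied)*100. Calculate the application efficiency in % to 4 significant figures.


Ea = (419.2/588.6)*100 = 71.22 %
Therefore the application efficiency = 71.22 %.


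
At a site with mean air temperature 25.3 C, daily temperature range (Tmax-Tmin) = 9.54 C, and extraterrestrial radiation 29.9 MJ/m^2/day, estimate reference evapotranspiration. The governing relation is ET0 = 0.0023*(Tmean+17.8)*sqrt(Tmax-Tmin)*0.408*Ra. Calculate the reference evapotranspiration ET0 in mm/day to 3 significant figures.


ET0 = 0.0023*(25.3+17.8)*sqrt(9.54)*0.408*29.9 = 3.74 mm/day
Therefore the reference evapotranspiration ET0 = 3.74 mm/day.


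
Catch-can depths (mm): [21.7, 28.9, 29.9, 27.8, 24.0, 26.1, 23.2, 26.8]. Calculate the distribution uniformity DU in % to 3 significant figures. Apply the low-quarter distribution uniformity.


Approach: apply the low-quarter distribution uniformity, DU = (mean of lowest quarter of readings / overall mean)*100.
sorted lowest 2 of 8: [21.7, 23.2] -> mean = 22.450 mm
overall mean = 26.050 mm
DU = (22.450/26.050)*100 = 86.2 %
Therefore the distribution uniformity DU = 86.2 %.


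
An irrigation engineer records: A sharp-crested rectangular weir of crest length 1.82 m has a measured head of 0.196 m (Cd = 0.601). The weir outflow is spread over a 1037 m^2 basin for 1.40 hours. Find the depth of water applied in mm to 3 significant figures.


Approach: apply the rectangular weir equation with a volume-to-depth conversion, Q = (2/3)*Cd*L*sqrt(2g)*H^1.5; d = Q*t/A * 1000.
Step 1 — weir discharge:
  Q = (2/3)*0.601*1.82*sqrt(2*9.81)*0.196^1.5 = 0.28028 m^3/s
Step 2 — volume: V = 0.28028 * 1.40*3600 = 1412.6 m^3
Step 3 — depth: d = V/A * 1000 = 1412.6/1037 * 1000 = 1360 mm
Therefore the depth of water applied = 1360 mm.


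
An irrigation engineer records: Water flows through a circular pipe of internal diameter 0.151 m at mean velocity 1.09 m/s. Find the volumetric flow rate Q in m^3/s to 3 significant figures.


Approach: apply the continuity equation for pipe flow, Q = A * v with A = pi*(D/2)^2.
A = pi*(0.151/2)^2 = 0.017908 m^2
Q = 0.017908 * 1.09 = 0.0195 m^3/s
Therefore the volumetric flow rate Q = 0.0195 m^3/s.


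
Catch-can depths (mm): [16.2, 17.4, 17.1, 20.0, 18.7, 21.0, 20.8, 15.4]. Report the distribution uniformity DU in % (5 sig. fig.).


Approach: apply the low-quarter distribution uniformity, DU = (mean of lowest quarter of readings / overall mean)*100.
sorted lowest 2 of 8: [15.4, 16.2] -> mean = 15.80000 mm
overall mean = 18.32500 mm
DU = (15.80000/18.32500)*100 = 86.221 %
Therefore the distribution uniformity DU = 86.221 %.


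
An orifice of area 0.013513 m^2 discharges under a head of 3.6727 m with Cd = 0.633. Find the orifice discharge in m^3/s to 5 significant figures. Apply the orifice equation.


Approach: apply the orifice equation, Q = Cd*A*sqrt(2*g*h).
Q = 0.633 * 0.013513 * sqrt(2*9.81*3.6727) = 0.072610 m^3/s
Therefore the orifice discharge = 0.072610 m^3/s.


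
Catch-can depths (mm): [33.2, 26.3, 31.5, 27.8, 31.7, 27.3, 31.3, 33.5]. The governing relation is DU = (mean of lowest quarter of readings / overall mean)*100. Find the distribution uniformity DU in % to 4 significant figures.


sorted lowest 2 of 8: [26.3, 27.3] -> mean = 26.8000 mm
overall mean = 30.3250 mm
DU = (26.8000/30.3250)*100 = 88.38 %
Therefore the distribution uniformity DU = 88.38 %.


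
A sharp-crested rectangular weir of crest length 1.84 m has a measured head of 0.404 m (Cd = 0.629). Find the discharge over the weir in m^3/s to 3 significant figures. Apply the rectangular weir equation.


Approach: apply the rectangular weir equation, Q = (2/3)*Cd*L*sqrt(2g)*H^1.5.
Q = (2/3)*0.629*1.84*sqrt(2*9.81)*0.404^1.5 = 0.878 m^3/s
Therefore the discharge over the weir = 0.878 m^3/s.


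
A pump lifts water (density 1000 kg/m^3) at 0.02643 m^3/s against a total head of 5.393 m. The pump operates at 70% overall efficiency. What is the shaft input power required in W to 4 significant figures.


Approach: apply hydraulic power then efficiency conversion, P = rho*g*Q*H; P_in = P/eta.
Step 1 — hydraulic power (P = rho*g*Q*H):
  P = 1000 * 9.81 * 0.02643 * 5.393 = 1398.29 W
Step 2 — input power: P_in = P/eta = 1398.29 / 0.7 = 1998 W
Therefore the shaft input power required = 1998 W.


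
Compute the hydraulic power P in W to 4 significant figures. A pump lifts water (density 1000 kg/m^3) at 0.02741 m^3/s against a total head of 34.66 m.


Approach: apply the hydraulic power relation, P = rho*g*Q*H.
P = 1000 * 9.81 * 0.02741 * 34.66 = 9320 W
Therefore the hydraulic power P = 9320 W.


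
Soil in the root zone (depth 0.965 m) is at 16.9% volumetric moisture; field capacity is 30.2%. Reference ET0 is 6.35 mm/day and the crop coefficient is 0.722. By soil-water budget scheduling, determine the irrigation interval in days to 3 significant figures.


Approach: apply soil-water budget scheduling, SMD = (FC-theta)/100*depth*1000; ETc = ET0*Kc; interval = SMD/ETc.
Step 1 — soil moisture deficit:
  SMD = (30.2 - 16.9)/100 * 0.965 * 1000 = 128.35 mm
Step 2 — daily crop ET (ETc = ET0*Kc):
  ETc = 6.35 * 0.722 = 4.5847 mm/day
Step 3 — irrigation interval (SMD/ETc):
  interval = 128.35 / 4.5847 = 28.0 days
Therefore the irrigation interval = 28.0 days.


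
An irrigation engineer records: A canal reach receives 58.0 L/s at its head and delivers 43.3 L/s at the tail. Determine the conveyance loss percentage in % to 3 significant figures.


Approach: apply the conveyance loss ratio, loss% = ((Q_head - Q_tail)/Q_head)*100.
loss = ((58.0 - 43.3)/58.0)*100 = 25.3 %
Therefore the conveyance loss percentage = 25.3 %.


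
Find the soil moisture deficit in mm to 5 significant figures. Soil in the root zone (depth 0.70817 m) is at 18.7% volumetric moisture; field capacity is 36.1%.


Approach: apply the soil moisture deficit relation, SMD = (FC - theta)/100 * depth * 1000.
SMD = (36.1 - 18.7)/100 * 0.70817 * 1000 = 123.22 mm
Therefore the soil moisture deficit = 123.22 mm.


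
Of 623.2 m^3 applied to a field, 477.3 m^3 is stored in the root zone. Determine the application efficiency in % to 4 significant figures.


Approach: apply the application efficiency ratio, Ea = (stored/applied)*100.
Ea = (477.3/623.2)*100 = 76.59 %
Therefore the application efficiency = 76.59 %.


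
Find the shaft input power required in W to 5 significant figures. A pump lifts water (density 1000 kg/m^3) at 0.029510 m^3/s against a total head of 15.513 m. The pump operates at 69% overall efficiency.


Approach: apply hydraulic power then efficiency conversion, P = rho*g*Q*H; P_in = P/eta.
Step 1 — hydraulic power (P = rho*g*Q*H):
  P = 1000 * 9.81 * 0.029510 * 15.513 = 4490.906 W
Step 2 — input power: P_in = P/eta = 4490.906 / 0.69 = 6508.6 W
Therefore the shaft input power required = 6508.6 W.


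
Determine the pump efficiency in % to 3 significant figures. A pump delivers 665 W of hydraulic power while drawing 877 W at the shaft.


Approach: apply the efficiency ratio, eta = (P_out/P_in)*100.
eta = (665 / 877) * 100 = 75.8 %
Therefore the pump efficiency = 75.8 %.


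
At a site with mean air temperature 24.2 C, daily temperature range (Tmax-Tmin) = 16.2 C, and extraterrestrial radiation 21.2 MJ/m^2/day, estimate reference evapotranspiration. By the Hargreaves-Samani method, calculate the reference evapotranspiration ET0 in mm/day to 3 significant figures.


Approach: apply the Hargreaves-Samani method, ET0 = 0.0023*(Tmean+17.8)*sqrt(Tmax-Tmin)*0.408*Ra.
ET0 = 0.0023*(24.2+17.8)*sqrt(16.2)*0.408*21.2 = 3.36 mm/day
Therefore the reference evapotranspiration ET0 = 3.36 mm/day.


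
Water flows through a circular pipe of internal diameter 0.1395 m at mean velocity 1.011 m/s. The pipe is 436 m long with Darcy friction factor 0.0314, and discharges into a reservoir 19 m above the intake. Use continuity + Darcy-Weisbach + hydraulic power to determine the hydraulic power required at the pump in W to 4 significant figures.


Approach: apply continuity + Darcy-Weisbach + hydraulic power, Q = A*v; hf = f*(L/D)*(v^2/(2g)); H = static + hf; P = rho*g*Q*H.
Step 1 — flow rate (continuity, Q = A*v):
  A = pi*(0.1395/2)^2 = 0.0152840 m^2
  Q = 0.0152840 * 1.011 = 0.0154522 m^3/s
Step 2 — friction head loss (Darcy-Weisbach):
  hf = 0.0314 * (436/0.1395) * (1.011^2 / (2*9.81))
  hf = 5.11264 m
Step 3 — total head: H = 19 + 5.11264 = 24.1126 m
Step 4 — hydraulic power (P = rho*g*Q*H):
  P = 1000 * 9.81 * 0.0154522 * 24.1126 = 3655 W
Therefore the hydraulic power required at the pump = 3655 W.


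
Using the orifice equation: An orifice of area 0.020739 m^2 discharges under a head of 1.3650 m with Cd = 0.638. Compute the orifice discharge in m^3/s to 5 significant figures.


Approach: apply the orifice equation, Q = Cd*A*sqrt(2*g*h).
Q = 0.638 * 0.020739 * sqrt(2*9.81*1.3650) = 0.068474 m^3/s
Therefore the orifice discharge = 0.068474 m^3/s.


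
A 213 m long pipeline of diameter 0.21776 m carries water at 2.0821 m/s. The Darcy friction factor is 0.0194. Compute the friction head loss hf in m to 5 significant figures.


Approach: apply the Darcy-Weisbach equation, hf = f*(L/D)*(v^2/(2g)).
hf = 0.0194 * (213/0.21776) * (2.0821^2 / (2*9.81))
hf = 4.1928 m
Therefore the friction head loss hf = 4.1928 m.


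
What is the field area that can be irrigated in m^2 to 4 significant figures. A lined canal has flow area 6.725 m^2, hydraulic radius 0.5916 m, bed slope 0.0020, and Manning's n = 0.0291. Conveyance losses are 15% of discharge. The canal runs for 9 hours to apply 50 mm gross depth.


Approach: apply Manning's equation with a conveyance and depth budget, Q = (1/n)*A*R^(2/3)*S^(1/2); Q_field = Q*(1-loss); Area = Q_field*t/(d/1000).
Step 1 — canal discharge (Manning's equation):
  Q = (1/0.0291) * 6.725 * 0.5916^(2/3) * 0.0020^(1/2) = 7.28338 m^3/s
Step 2 — delivered flow: Q_field = 7.28338*(1 - 15/100) = 6.19087 m^3/s
Step 3 — volume delivered: V = 6.19087 * 9*3600 = 200584 m^3
Step 4 — area served: A = V / (depth/1000) = 200584 / 0.05 = 4012000 m^2
Therefore the field area that can be irrigated = 4012000 m^2.


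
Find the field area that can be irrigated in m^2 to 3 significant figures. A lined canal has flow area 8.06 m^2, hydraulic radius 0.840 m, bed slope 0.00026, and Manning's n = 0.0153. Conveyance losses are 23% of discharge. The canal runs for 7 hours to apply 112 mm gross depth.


Approach: apply Manning's equation with a conveyance and depth budget, Q = (1/n)*A*R^(2/3)*S^(1/2); Q_field = Q*(1-loss); Area = Q_field*t/(d/1000).
Step 1 — canal discharge (Manning's equation):
  Q = (1/0.0153) * 8.06 * 0.840^(2/3) * 0.00026^(1/2) = 7.5622 m^3/s
Step 2 — delivered flow: Q_field = 7.5622*(1 - 23/100) = 5.8229 m^3/s
Step 3 — volume delivered: V = 5.8229 * 7*3600 = 146740 m^3
Step 4 — area served: A = V / (depth/1000) = 146740 / 0.112 = 1310000 m^2
Therefore the field area that can be irrigated = 1310000 m^2.


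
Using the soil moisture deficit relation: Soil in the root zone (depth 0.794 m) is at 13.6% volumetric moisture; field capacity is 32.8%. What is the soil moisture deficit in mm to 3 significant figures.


Approach: apply the soil moisture deficit relation, SMD = (FC - theta)/100 * depth * 1000.
SMD = (32.8 - 13.6)/100 * 0.794 * 1000 = 152 mm
Therefore the soil moisture deficit = 152 mm.


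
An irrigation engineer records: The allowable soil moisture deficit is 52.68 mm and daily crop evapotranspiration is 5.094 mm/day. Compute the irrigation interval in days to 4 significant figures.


Approach: apply the irrigation interval relation, interval = SMD / ETc.
interval = 52.68 / 5.094 = 10.34 days
Therefore the irrigation interval = 10.34 days.


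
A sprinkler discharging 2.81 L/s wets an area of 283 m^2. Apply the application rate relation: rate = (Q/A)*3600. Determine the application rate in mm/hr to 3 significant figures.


rate = (2.81 / 283) * 3600 = 35.7 mm/hr
Therefore the application rate = 35.7 mm/hr.


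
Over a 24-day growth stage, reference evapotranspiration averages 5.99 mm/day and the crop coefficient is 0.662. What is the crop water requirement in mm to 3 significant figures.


Approach: apply the crop water requirement relation, CWR = ET0 * Kc * days.
CWR = 5.99 * 0.662 * 24 = 95.2 mm
Therefore the crop water requirement = 95.2 mm.


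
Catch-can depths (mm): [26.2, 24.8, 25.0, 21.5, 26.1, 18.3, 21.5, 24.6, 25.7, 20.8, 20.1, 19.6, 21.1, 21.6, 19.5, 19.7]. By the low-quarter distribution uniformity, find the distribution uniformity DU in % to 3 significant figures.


Approach: apply the low-quarter distribution uniformity, DU = (mean of lowest quarter of readings / overall mean)*100.
sorted lowest 4 of 16: [18.3, 19.5, 19.6, 19.7] -> mean = 19.275 mm
overall mean = 22.256 mm
DU = (19.275/22.256)*100 = 86.6 %
Therefore the distribution uniformity DU = 86.6 %.


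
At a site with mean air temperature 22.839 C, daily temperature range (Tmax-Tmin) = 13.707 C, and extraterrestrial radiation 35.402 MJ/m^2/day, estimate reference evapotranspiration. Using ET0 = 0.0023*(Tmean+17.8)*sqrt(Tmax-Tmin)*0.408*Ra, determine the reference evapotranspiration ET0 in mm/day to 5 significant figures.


ET0 = 0.0023*(22.839+17.8)*sqrt(13.707)*0.408*35.402 = 4.9984 mm/day
Therefore the reference evapotranspiration ET0 = 4.9984 mm/day.


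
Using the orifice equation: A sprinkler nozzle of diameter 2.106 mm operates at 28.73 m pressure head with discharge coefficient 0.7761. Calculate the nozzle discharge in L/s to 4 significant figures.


Approach: apply the orifice equation, Q = Cd*A*sqrt(2*g*h), A = pi*(d/2)^2.
A = pi*(2.106e-3/2)^2 = 3.48343e-06 m^2
Q = 0.7761 * 3.48343e-06 * sqrt(2*9.81*28.73) * 1000 = 0.06419 L/s
Therefore the nozzle discharge = 0.06419 L/s.


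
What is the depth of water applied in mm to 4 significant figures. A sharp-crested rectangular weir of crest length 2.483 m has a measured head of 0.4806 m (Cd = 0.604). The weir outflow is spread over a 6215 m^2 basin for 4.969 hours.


Approach: apply the rectangular weir equation with a volume-to-depth conversion, Q = (2/3)*Cd*L*sqrt(2g)*H^1.5; d = Q*t/A * 1000.
Step 1 — weir discharge:
  Q = (2/3)*0.604*2.483*sqrt(2*9.81)*0.4806^1.5 = 1.47553 m^3/s
Step 2 — volume: V = 1.47553 * 4.969*3600 = 26394.8 m^3
Step 3 — depth: d = V/A * 1000 = 26394.8/6215 * 1000 = 4247 mm
Therefore the depth of water applied = 4247 mm.


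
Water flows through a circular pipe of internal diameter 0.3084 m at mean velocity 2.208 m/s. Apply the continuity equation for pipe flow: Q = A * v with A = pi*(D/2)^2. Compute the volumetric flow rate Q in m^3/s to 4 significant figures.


A = pi*(0.3084/2)^2 = 0.0746997 m^2
Q = 0.0746997 * 2.208 = 0.1649 m^3/s
Therefore the volumetric flow rate Q = 0.1649 m^3/s.


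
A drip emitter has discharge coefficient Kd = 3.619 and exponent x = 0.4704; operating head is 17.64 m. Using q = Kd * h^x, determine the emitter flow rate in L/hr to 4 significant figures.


q = 3.619 * 17.64^0.4704 = 13.96 L/hr
Therefore the emitter flow rate = 13.96 L/hr.


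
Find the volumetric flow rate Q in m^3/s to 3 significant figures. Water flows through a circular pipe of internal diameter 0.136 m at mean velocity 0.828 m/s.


Approach: apply the continuity equation for pipe flow, Q = A * v with A = pi*(D/2)^2.
A = pi*(0.136/2)^2 = 0.014527 m^2
Q = 0.014527 * 0.828 = 0.0120 m^3/s
Therefore the volumetric flow rate Q = 0.0120 m^3/s.


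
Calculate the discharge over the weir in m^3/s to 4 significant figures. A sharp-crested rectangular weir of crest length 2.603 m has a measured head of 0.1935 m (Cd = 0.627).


Approach: apply the rectangular weir equation, Q = (2/3)*Cd*L*sqrt(2g)*H^1.5.
Q = (2/3)*0.627*2.603*sqrt(2*9.81)*0.1935^1.5 = 0.4102 m^3/s
Therefore the discharge over the weir = 0.4102 m^3/s.


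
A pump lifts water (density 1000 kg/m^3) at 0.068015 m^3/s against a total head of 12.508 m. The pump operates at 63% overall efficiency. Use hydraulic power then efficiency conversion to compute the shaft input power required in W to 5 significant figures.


Approach: apply hydraulic power then efficiency conversion, P = rho*g*Q*H; P_in = P/eta.
Step 1 — hydraulic power (P = rho*g*Q*H):
  P = 1000 * 9.81 * 0.068015 * 12.508 = 8345.677 W
Step 2 — input power: P_in = P/eta = 8345.677 / 0.63 = 13247 W
Therefore the shaft input power required = 13247 W.


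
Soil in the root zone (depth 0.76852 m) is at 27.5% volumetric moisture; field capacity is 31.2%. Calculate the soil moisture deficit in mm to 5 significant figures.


Approach: apply the soil moisture deficit relation, SMD = (FC - theta)/100 * depth * 1000.
SMD = (31.2 - 27.5)/100 * 0.76852 * 1000 = 28.435 mm
Therefore the soil moisture deficit = 28.435 mm.


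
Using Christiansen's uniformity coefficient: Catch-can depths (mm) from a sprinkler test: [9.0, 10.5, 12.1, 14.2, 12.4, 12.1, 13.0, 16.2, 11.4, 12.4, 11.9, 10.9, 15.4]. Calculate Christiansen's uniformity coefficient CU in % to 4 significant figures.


Approach: apply Christiansen's uniformity coefficient, CU = (1 - mean_abs_deviation/mean)*100.
mean = 12.4231 mm
mean |d_i - mean| = 1.40118 mm
CU = (1 - 1.40118/12.4231)*100 = 88.72 %
Therefore Christiansen's uniformity coefficient CU = 88.72 %.


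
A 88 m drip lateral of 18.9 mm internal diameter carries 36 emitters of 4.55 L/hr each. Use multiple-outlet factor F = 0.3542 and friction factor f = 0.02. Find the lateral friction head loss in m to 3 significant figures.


Approach: apply Darcy-Weisbach with the multiple-outlet F-factor, Q = n*q/(3600*1000) m^3/s; v = Q/A; hf = F*f*(L/D)*(v^2/(2g)).
Q = 36*4.55/(3600*1000) = 4.5500e-05 m^3/s
A = pi*(18.9e-3/2)^2 = 2.8055e-04 m^2, so v = Q/A = 0.16218 m/s
hf = 0.3542*0.02*(88/0.0189)*(0.16218^2/(2*9.81)) = 0.0442 m
Therefore the lateral friction head loss = 0.0442 m.


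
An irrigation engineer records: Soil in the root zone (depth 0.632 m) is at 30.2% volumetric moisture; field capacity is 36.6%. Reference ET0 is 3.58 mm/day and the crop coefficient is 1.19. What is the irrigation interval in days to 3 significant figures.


Approach: apply soil-water budget scheduling, SMD = (FC-theta)/100*depth*1000; ETc = ET0*Kc; interval = SMD/ETc.
Step 1 — soil moisture deficit:
  SMD = (36.6 - 30.2)/100 * 0.632 * 1000 = 40.448 mm
Step 2 — daily crop ET (ETc = ET0*Kc):
  ETc = 3.58 * 1.19 = 4.2602 mm/day
Step 3 — irrigation interval (SMD/ETc):
  interval = 40.448 / 4.2602 = 9.49 days
Therefore the irrigation interval = 9.49 days.


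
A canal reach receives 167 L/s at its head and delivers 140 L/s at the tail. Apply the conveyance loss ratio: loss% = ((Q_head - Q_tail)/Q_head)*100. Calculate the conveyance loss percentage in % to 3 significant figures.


loss = ((167 - 140)/167)*100 = 16.2 %
Therefore the conveyance loss percentage = 16.2 %.


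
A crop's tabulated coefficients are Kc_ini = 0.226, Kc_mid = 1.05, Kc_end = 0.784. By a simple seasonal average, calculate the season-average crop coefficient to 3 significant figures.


Approach: apply a simple seasonal average, Kc_avg = (Kc_ini + Kc_mid + Kc_end)/3.
Kc_avg = (0.226 + 1.05 + 0.784)/3 = 0.687
Therefore the season-average crop coefficient = 0.687.


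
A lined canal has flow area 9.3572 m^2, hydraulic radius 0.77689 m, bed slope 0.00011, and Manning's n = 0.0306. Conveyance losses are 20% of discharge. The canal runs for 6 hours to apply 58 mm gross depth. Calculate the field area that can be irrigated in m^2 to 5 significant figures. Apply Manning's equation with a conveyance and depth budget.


Approach: apply Manning's equation with a conveyance and depth budget, Q = (1/n)*A*R^(2/3)*S^(1/2); Q_field = Q*(1-loss); Area = Q_field*t/(d/1000).
Step 1 — canal discharge (Manning's equation):
  Q = (1/0.0306) * 9.3572 * 0.77689^(2/3) * 0.00011^(1/2) = 2.710361 m^3/s
Step 2 — delivered flow: Q_field = 2.710361*(1 - 20/100) = 2.168289 m^3/s
Step 3 — volume delivered: V = 2.168289 * 6*3600 = 46835.04 m^3
Step 4 — area served: A = V / (depth/1000) = 46835.04 / 0.058 = 807500 m^2
Therefore the field area that can be irrigated = 807500 m^2.


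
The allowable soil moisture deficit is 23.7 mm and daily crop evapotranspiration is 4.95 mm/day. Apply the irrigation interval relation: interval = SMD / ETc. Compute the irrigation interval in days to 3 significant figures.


interval = 23.7 / 4.95 = 4.79 days
Therefore the irrigation interval = 4.79 days.


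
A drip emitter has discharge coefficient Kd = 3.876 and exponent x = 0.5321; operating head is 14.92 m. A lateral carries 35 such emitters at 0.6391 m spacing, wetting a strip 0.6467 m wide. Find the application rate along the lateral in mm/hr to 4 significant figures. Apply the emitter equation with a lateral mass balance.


Approach: apply the emitter equation with a lateral mass balance, q = Kd*h^x; Q = n*q; rate = Q/(n*spacing*width).
Step 1 — single emitter flow (q = Kd*h^x):
  q = 3.876 * 14.92^0.5321 = 16.3285 L/hr
Step 2 — total lateral flow: Q = 35 * 16.3285 = 571.497 L/hr
Step 3 — wetted area: A = 35 * 0.6391 * 0.6467 = 14.4657 m^2
Step 4 — application rate: Q/A = 571.497/14.4657 = 39.51 mm/hr
Therefore the application rate along the lateral = 39.51 mm/hr.


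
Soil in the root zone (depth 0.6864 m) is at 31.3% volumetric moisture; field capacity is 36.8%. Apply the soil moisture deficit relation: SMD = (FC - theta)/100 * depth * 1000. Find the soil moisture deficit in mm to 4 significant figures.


SMD = (36.8 - 31.3)/100 * 0.6864 * 1000 = 37.75 mm
Therefore the soil moisture deficit = 37.75 mm.


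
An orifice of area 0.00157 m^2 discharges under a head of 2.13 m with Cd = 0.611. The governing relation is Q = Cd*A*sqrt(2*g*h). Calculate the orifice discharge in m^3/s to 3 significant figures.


Q = 0.611 * 0.00157 * sqrt(2*9.81*2.13) = 0.00620 m^3/s
Therefore the orifice discharge = 0.00620 m^3/s.


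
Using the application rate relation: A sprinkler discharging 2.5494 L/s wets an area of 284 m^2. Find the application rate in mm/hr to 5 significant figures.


Approach: apply the application rate relation, rate = (Q/A)*3600.
rate = (2.5494 / 284) * 3600 = 32.316 mm/hr
Therefore the application rate = 32.316 mm/hr.


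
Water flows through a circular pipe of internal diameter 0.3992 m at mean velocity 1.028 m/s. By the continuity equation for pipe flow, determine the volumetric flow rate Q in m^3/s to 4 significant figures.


Approach: apply the continuity equation for pipe flow, Q = A * v with A = pi*(D/2)^2.
A = pi*(0.3992/2)^2 = 0.125162 m^2
Q = 0.125162 * 1.028 = 0.1287 m^3/s
Therefore the volumetric flow rate Q = 0.1287 m^3/s.


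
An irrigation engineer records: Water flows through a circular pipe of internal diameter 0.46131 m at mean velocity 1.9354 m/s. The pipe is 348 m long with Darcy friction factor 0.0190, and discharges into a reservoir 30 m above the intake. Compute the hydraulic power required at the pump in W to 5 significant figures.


Approach: apply continuity + Darcy-Weisbach + hydraulic power, Q = A*v; hf = f*(L/D)*(v^2/(2g)); H = static + hf; P = rho*g*Q*H.
Step 1 — flow rate (continuity, Q = A*v):
  A = pi*(0.46131/2)^2 = 0.1671382 m^2
  Q = 0.1671382 * 1.9354 = 0.3234792 m^3/s
Step 2 — friction head loss (Darcy-Weisbach):
  hf = 0.0190 * (348/0.46131) * (1.9354^2 / (2*9.81))
  hf = 2.736418 m
Step 3 — total head: H = 30 + 2.736418 = 32.73642 m
Step 4 — hydraulic power (P = rho*g*Q*H):
  P = 1000 * 9.81 * 0.3234792 * 32.73642 = 103880 W
Therefore the hydraulic power required at the pump = 103880 W.


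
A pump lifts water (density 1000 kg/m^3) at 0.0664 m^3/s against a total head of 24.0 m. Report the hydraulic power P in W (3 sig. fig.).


Approach: apply the hydraulic power relation, P = rho*g*Q*H.
P = 1000 * 9.81 * 0.0664 * 24.0 = 15600 W
Therefore the hydraulic power P = 15600 W.


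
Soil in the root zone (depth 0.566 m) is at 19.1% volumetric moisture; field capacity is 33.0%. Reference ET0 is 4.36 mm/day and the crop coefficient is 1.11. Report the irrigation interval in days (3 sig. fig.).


Approach: apply soil-water budget scheduling, SMD = (FC-theta)/100*depth*1000; ETc = ET0*Kc; interval = SMD/ETc.
Step 1 — soil moisture deficit:
  SMD = (33.0 - 19.1)/100 * 0.566 * 1000 = 78.674 mm
Step 2 — daily crop ET (ETc = ET0*Kc):
  ETc = 4.36 * 1.11 = 4.8396 mm/day
Step 3 — irrigation interval (SMD/ETc):
  interval = 78.674 / 4.8396 = 16.3 days
Therefore the irrigation interval = 16.3 days.


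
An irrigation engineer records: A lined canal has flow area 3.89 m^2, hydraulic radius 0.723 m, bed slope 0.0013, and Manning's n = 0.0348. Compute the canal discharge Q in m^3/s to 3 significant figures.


Approach: apply Manning's equation, Q = (1/n)*A*R^(2/3)*S^(1/2).
Q = (1/0.0348) * 3.89 * 0.723^(2/3) * 0.0013^(1/2) = 3.25 m^3/s
Therefore the canal discharge Q = 3.25 m^3/s.


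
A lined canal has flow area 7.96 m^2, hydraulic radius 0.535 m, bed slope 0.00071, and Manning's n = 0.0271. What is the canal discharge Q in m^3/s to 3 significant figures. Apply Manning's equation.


Approach: apply Manning's equation, Q = (1/n)*A*R^(2/3)*S^(1/2).
Q = (1/0.0271) * 7.96 * 0.535^(2/3) * 0.00071^(1/2) = 5.16 m^3/s
Therefore the canal discharge Q = 5.16 m^3/s.


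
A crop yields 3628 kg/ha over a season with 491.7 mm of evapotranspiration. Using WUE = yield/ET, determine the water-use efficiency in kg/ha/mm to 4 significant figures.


WUE = 3628 / 491.7 = 7.378 kg/ha/mm
Therefore the water-use efficiency = 7.378 kg/ha/mm.


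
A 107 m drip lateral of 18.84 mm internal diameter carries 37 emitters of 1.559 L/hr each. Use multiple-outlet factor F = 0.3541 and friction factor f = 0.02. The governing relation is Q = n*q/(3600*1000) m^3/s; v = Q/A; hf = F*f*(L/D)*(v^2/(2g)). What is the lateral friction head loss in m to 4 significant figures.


Q = 37*1.559/(3600*1000) = 1.60231e-05 m^3/s
A = pi*(18.84e-3/2)^2 = 2.78774e-04 m^2, so v = Q/A = 0.0574769 m/s
hf = 0.3541*0.02*(107/0.01884)*(0.0574769^2/(2*9.81)) = 0.006772 m
Therefore the lateral friction head loss = 0.006772 m.
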